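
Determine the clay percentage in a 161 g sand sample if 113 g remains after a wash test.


Formula: Clay% = (W_total - W_washed) / W_total * 100
Clay mass = 161 - 113 = 48 g
Clay% = 48 / 161 * 100 = 29.8137%


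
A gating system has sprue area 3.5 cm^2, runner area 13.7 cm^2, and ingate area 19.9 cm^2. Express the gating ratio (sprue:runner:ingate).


Sprue:Runner:Ingate = 1 : 13.7/3.5 : 19.9/3.5 = 1:3.91:5.69

Final answer: 1:3.91:5.69


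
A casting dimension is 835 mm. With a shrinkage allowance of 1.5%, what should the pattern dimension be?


Formula: L_pattern = L_casting * (1 + shrinkage_rate/100)
Shrinkage factor = 1 + 1.5/100 = 1.015
L_pattern = 835 mm * 1.015 = 847.5250 mm

Answer: 847.5250 mm


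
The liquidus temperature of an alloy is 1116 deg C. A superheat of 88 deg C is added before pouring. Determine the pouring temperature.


Formula: T_pour = T_melt + Superheat
T_pour = 1116 + 88 = 1204 deg C

Final answer: 1204 deg C


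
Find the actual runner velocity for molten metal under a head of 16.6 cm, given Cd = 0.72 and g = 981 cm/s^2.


Formula: v = Cd * sqrt(2 * g * h)  (Torricelli with discharge coefficient)
2*g*h = 2 * 981 * 16.6 = 32569.2 cm^2/s^2
sqrt(32569.2) = 180.46939 cm/s
v = 0.72 * 180.46939 = 129.9380 cm/s

Final answer: 129.9380 cm/s


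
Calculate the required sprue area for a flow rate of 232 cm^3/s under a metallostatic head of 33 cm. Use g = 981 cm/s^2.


Formula: v = sqrt(2*g*h), A = Q/v
Velocity: v = sqrt(2 * 981 * 33) = sqrt(64746) = 254.4524 cm/s
Sprue area: A = Q / v = 232 / 254.4524 = 0.9118 cm^2

Answer: 0.9118 cm^2


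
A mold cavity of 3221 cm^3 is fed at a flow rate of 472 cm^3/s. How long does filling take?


Formula: t_fill = V_mold / Q_flow
t = 3221 cm^3 / 472 cm^3/s = 6.8242 s

Final answer: 6.8242 s


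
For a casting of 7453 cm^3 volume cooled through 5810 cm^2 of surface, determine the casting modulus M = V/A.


Formula: Casting Modulus M = V / A
M = 7453 cm^3 / 5810 cm^2 = 1.2828 cm

Final answer: 1.2828 cm


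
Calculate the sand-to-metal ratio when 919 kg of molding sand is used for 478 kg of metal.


Formula: Sand-to-Metal Ratio = W_sand / W_metal
Ratio = 919 kg / 478 kg = 1.9226

Answer: 1.9226


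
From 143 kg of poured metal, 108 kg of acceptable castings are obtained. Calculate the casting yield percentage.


Formula: Casting Yield = (W_good / W_total) * 100
Yield = (108 kg / 143 kg) * 100 = 75.5245%

Final answer: 75.5245%


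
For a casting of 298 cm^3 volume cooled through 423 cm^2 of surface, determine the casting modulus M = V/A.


Formula: Casting Modulus M = V / A
M = 298 cm^3 / 423 cm^2 = 0.7045 cm

Final answer: 0.7045 cm


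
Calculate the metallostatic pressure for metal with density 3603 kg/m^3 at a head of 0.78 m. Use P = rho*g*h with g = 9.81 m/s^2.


Formula: P = rho * g * h
rho * g = 3603 * 9.81 = 35345.43 N/m^3
P = 35345.43 * 0.78 = 27569.4354 Pa

Final answer: 27569.4354 Pa


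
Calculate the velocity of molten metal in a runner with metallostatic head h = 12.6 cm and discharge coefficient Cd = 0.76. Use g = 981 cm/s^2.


Formula: v = Cd * sqrt(2 * g * h)  (Torricelli with discharge coefficient)
2*g*h = 2 * 981 * 12.6 = 24721.2 cm^2/s^2
sqrt(24721.2) = 157.22977 cm/s
v = 0.76 * 157.22977 = 119.4946 cm/s


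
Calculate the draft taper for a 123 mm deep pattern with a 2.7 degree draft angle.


Formula: taper = depth * tan(draft_angle)
tan(2.7 deg) = 0.0471588
taper = 123 mm * 0.0471588 = 5.8005 mm

Answer: 5.8005 mm


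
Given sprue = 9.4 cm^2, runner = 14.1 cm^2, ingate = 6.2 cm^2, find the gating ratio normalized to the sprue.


Sprue:Runner:Ingate = 1 : 14.1/9.4 : 6.2/9.4 = 1:1.50:0.66


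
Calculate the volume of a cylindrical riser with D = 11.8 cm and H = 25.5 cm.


Formula: V = pi * (D/2)^2 * H  (cylinder volume)
Radius = D/2 = 11.8/2 = 5.9 cm
V = pi * 5.9^2 * 25.5 = 2788.6504 cm^3

Final answer: 2788.6504 cm^3


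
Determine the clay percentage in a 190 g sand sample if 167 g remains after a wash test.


Formula: Clay% = (W_total - W_washed) / W_total * 100
Clay mass = 190 - 167 = 23 g
Clay% = 23 / 190 * 100 = 12.1053%

Final answer: 12.1053%


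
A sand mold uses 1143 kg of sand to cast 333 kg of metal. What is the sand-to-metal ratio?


Formula: Sand-to-Metal Ratio = W_sand / W_metal
Ratio = 1143 kg / 333 kg = 3.4324

Final answer: 3.4324


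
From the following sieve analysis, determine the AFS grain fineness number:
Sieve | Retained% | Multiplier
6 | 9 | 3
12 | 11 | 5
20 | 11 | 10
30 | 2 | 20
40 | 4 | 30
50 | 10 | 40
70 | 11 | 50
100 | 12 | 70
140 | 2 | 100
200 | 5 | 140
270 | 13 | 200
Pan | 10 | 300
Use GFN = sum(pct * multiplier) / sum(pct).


Formula: GFN = sum(pct * multiplier) / sum(pct)
sum(pct * multiplier) = 8642
sum(pct) = 100
GFN = 8642 / 100 = 86.42

Final answer: 86.42


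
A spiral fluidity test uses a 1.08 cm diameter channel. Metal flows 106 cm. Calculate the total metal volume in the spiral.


Formula: V = pi * (d/2)^2 * L  (cylinder volume)
Radius = 1.08/2 = 0.54 cm
V = pi * 0.54^2 * 106 = 97.1054 cm^3

Answer: 97.1054 cm^3


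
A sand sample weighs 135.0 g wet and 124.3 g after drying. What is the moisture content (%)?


Formula: MC = (W_wet - W_dry) / W_wet * 100
Water mass = 135.0 - 124.3 = 10.7 g
MC = 10.7 / 135.0 * 100 = 7.9259%

Answer: 7.9259%


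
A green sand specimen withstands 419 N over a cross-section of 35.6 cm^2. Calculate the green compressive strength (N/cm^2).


Formula: Compressive Strength = Force / Area
Strength = 419 N / 35.6 cm^2 = 11.7697 N/cm^2

11.7697 N/cm^2


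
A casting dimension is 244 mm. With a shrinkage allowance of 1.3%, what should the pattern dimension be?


Formula: L_pattern = L_casting * (1 + shrinkage_rate/100)
Shrinkage factor = 1 + 1.3/100 = 1.013
L_pattern = 244 mm * 1.013 = 247.1720 mm

Answer: 247.1720 mm


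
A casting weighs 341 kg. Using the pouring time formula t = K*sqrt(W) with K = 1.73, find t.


Formula: t = K * sqrt(W)
sqrt(W) = sqrt(341) = 18.46619
t = 1.73 * 18.46619 = 31.9465 s

Final answer: 31.9465 s


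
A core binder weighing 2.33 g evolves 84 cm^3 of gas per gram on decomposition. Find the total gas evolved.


Formula: V_gas = W_binder * gas_evolution_rate
V = 2.33 g * 84 cm^3/g = 195.7200 cm^3

195.7200 cm^3


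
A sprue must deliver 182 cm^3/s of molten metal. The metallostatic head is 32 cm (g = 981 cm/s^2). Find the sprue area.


Formula: v = sqrt(2*g*h), A = Q/v
Velocity: v = sqrt(2 * 981 * 32) = sqrt(62784) = 250.5674 cm/s
Sprue area: A = Q / v = 182 / 250.5674 = 0.7264 cm^2


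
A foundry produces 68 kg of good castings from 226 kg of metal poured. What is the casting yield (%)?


Formula: Casting Yield = (W_good / W_total) * 100
Yield = (68 kg / 226 kg) * 100 = 30.0885%

30.0885%


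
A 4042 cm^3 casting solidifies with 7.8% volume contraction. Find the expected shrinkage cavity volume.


Formula: V_shrink = V_casting * shrinkage_pct / 100
V_shrink = 4042 cm^3 * 7.8 / 100 = 315.2760 cm^3

Answer: 315.2760 cm^3


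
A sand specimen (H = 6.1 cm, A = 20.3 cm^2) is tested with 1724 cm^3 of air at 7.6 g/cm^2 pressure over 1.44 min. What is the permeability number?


Formula: Permeability Number P = (V * H) / (p * A * t)
Numerator: V * H = 1724 * 6.1 = 10516.4
Denominator: p * A * t = 7.6 * 20.3 * 1.44 = 222.1632
P = 10516.4 / 222.1632 = 47.3364

Final answer: 47.3364


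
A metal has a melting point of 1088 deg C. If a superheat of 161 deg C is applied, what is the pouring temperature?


Formula: T_pour = T_melt + Superheat
T_pour = 1088 + 161 = 1249 deg C

1249 deg C


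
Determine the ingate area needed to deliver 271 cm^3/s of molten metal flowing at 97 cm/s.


Formula: A_ingate = Q / v  (continuity equation)
A = 271 cm^3/s / 97 cm/s = 2.7938 cm^2

2.7938 cm^2


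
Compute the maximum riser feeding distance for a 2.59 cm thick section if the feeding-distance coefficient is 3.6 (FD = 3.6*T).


Formula: FD = 3.6 * T  (riser feeding-distance rule)
FD = 3.6 * 2.59 cm = 9.3240 cm

Final answer: 9.3240 cm


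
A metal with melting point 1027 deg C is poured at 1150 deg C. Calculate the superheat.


Formula: Superheat = T_pour - T_melt
Superheat = 1150 - 1027 = 123 deg C


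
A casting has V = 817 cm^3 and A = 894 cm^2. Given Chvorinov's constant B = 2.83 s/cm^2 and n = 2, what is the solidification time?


Formula: t_s = B * (V/A)^n  (Chvorinov's rule, n=2)
Modulus M = V/A = 817/894 = 0.913870 cm
M^2 = 0.913870^2 = 0.835158 cm^2
t_s = 2.83 * 0.835158 = 2.3635 s

Answer: 2.3635 s


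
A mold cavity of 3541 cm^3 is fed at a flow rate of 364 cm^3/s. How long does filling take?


Formula: t_fill = V_mold / Q_flow
t = 3541 cm^3 / 364 cm^3/s = 9.7280 s

9.7280 s


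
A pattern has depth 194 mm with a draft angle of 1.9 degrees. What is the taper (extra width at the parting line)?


Formula: taper = depth * tan(draft_angle)
tan(1.9 deg) = 0.0331734
taper = 194 mm * 0.0331734 = 6.4356 mm


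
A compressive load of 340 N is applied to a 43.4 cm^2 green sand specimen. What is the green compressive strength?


Formula: Compressive Strength = Force / Area
Strength = 340 N / 43.4 cm^2 = 7.8341 N/cm^2

Answer: 7.8341 N/cm^2


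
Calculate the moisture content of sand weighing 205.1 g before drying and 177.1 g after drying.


Formula: MC = (W_wet - W_dry) / W_wet * 100
Water mass = 205.1 - 177.1 = 28.0 g
MC = 28.0 / 205.1 * 100 = 13.6519%


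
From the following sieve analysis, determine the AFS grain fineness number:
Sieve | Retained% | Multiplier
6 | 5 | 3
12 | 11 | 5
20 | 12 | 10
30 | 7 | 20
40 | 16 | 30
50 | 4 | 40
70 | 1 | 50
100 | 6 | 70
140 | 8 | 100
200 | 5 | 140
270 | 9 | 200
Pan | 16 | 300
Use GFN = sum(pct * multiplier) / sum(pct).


Formula: GFN = sum(pct * multiplier) / sum(pct)
sum(pct * multiplier) = 9540
sum(pct) = 100
GFN = 9540 / 100 = 95.40


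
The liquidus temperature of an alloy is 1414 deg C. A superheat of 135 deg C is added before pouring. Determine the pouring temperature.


Formula: T_pour = T_melt + Superheat
T_pour = 1414 + 135 = 1549 deg C

Answer: 1549 deg C


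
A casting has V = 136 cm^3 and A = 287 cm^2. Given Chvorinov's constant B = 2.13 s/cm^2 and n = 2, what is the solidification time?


Formula: t_s = B * (V/A)^n  (Chvorinov's rule, n=2)
Modulus M = V/A = 136/287 = 0.473868 cm
M^2 = 0.473868^2 = 0.224551 cm^2
t_s = 2.13 * 0.224551 = 0.4783 s

Answer: 0.4783 s


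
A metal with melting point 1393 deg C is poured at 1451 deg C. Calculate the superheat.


Formula: Superheat = T_pour - T_melt
Superheat = 1451 - 1393 = 58 deg C

Final answer: 58 deg C


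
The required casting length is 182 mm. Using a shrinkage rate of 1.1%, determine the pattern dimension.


Formula: L_pattern = L_casting * (1 + shrinkage_rate/100)
Shrinkage factor = 1 + 1.1/100 = 1.011
L_pattern = 182 mm * 1.011 = 184.0020 mm

Answer: 184.0020 mm


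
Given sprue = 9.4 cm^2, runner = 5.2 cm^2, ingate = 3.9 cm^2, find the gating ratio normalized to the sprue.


Sprue:Runner:Ingate = 1 : 5.2/9.4 : 3.9/9.4 = 1:0.55:0.41


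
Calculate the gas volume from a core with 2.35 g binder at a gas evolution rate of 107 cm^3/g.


Formula: V_gas = W_binder * gas_evolution_rate
V = 2.35 g * 107 cm^3/g = 251.4500 cm^3

251.4500 cm^3


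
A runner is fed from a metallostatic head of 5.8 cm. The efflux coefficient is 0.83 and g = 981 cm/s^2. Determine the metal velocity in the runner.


Formula: v = Cd * sqrt(2 * g * h)  (Torricelli with discharge coefficient)
2*g*h = 2 * 981 * 5.8 = 11379.6 cm^2/s^2
sqrt(11379.6) = 106.67521 cm/s
v = 0.83 * 106.67521 = 88.5404 cm/s

Answer: 88.5404 cm/s


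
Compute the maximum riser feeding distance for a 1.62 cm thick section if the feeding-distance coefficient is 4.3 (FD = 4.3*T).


Formula: FD = 4.3 * T  (riser feeding-distance rule)
FD = 4.3 * 1.62 cm = 6.9660 cm

6.9660 cm


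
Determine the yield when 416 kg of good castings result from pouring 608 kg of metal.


Formula: Casting Yield = (W_good / W_total) * 100
Yield = (416 kg / 608 kg) * 100 = 68.4211%

Answer: 68.4211%


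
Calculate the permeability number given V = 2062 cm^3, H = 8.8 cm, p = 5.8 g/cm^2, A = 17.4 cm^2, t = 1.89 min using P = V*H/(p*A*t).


Formula: Permeability Number P = (V * H) / (p * A * t)
Numerator: V * H = 2062 * 8.8 = 18145.6
Denominator: p * A * t = 5.8 * 17.4 * 1.89 = 190.7388
P = 18145.6 / 190.7388 = 95.1332

Final answer: 95.1332


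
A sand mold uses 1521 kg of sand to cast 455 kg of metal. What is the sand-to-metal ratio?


Formula: Sand-to-Metal Ratio = W_sand / W_metal
Ratio = 1521 kg / 455 kg = 3.3429

Final answer: 3.3429


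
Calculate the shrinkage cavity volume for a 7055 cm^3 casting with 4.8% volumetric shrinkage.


Formula: V_shrink = V_casting * shrinkage_pct / 100
V_shrink = 7055 cm^3 * 4.8 / 100 = 338.6400 cm^3


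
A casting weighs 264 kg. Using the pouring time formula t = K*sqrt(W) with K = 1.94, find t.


Formula: t = K * sqrt(W)
sqrt(W) = sqrt(264) = 16.24808
t = 1.94 * 16.24808 = 31.5213 s

Final answer: 31.5213 s


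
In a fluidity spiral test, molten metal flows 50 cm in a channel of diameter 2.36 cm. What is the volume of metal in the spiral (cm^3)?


Formula: V = pi * (d/2)^2 * L  (cylinder volume)
Radius = 2.36/2 = 1.18 cm
V = pi * 1.18^2 * 50 = 218.7177 cm^3


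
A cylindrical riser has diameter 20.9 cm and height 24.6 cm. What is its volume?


Formula: V = pi * (D/2)^2 * H  (cylinder volume)
Radius = D/2 = 20.9/2 = 10.45 cm
V = pi * 10.45^2 * 24.6 = 8439.5164 cm^3

8439.5164 cm^3


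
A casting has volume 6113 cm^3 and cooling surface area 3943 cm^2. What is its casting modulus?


Formula: Casting Modulus M = V / A
M = 6113 cm^3 / 3943 cm^2 = 1.5503 cm

1.5503 cm


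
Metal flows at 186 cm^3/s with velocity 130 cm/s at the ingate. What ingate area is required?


Formula: A_ingate = Q / v  (continuity equation)
A = 186 cm^3/s / 130 cm/s = 1.4308 cm^2

1.4308 cm^2


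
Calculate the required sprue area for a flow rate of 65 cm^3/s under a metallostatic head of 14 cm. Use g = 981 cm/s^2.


Formula: v = sqrt(2*g*h), A = Q/v
Velocity: v = sqrt(2 * 981 * 14) = sqrt(27468) = 165.7347 cm/s
Sprue area: A = Q / v = 65 / 165.7347 = 0.3922 cm^2

Answer: 0.3922 cm^2


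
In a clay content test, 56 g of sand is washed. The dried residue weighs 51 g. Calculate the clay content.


Formula: Clay% = (W_total - W_washed) / W_total * 100
Clay mass = 56 - 51 = 5 g
Clay% = 5 / 56 * 100 = 8.9286%

8.9286%


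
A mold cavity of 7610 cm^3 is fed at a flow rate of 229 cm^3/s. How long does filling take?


Formula: t_fill = V_mold / Q_flow
t = 7610 cm^3 / 229 cm^3/s = 33.2314 s


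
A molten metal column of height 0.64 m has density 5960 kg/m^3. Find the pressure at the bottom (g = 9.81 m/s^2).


Formula: P = rho * g * h
rho * g = 5960 * 9.81 = 58467.6 N/m^3
P = 58467.6 * 0.64 = 37419.2640 Pa

Answer: 37419.2640 Pa


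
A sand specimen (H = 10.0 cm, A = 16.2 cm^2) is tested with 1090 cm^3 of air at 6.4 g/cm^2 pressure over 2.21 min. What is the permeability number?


Formula: Permeability Number P = (V * H) / (p * A * t)
Numerator: V * H = 1090 * 10.0 = 10900.0
Denominator: p * A * t = 6.4 * 16.2 * 2.21 = 229.1328
P = 10900.0 / 229.1328 = 47.5707

47.5707


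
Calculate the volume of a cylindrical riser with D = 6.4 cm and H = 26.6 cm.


Formula: V = pi * (D/2)^2 * H  (cylinder volume)
Radius = D/2 = 6.4/2 = 3.2 cm
V = pi * 3.2^2 * 26.6 = 855.7196 cm^3

Answer: 855.7196 cm^3


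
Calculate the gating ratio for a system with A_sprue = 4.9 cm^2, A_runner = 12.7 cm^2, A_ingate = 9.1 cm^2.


Sprue:Runner:Ingate = 1 : 12.7/4.9 : 9.1/4.9 = 1:2.59:1.86


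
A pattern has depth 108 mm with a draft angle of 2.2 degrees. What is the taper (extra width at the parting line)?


Formula: taper = depth * tan(draft_angle)
tan(2.2 deg) = 0.0384161
taper = 108 mm * 0.0384161 = 4.1489 mm

4.1489 mm


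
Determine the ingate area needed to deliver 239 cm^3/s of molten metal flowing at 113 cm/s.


Formula: A_ingate = Q / v  (continuity equation)
A = 239 cm^3/s / 113 cm/s = 2.1150 cm^2

Final answer: 2.1150 cm^2


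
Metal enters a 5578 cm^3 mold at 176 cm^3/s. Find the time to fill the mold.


Formula: t_fill = V_mold / Q_flow
t = 5578 cm^3 / 176 cm^3/s = 31.6932 s


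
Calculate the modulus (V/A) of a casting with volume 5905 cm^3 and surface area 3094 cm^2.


Formula: Casting Modulus M = V / A
M = 5905 cm^3 / 3094 cm^2 = 1.9085 cm


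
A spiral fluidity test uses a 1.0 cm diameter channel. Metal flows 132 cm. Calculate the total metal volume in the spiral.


Formula: V = pi * (d/2)^2 * L  (cylinder volume)
Radius = 1.0/2 = 0.5 cm
V = pi * 0.5^2 * 132 = 103.6726 cm^3

Final answer: 103.6726 cm^3


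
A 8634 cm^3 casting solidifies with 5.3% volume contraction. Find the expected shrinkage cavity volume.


Formula: V_shrink = V_casting * shrinkage_pct / 100
V_shrink = 8634 cm^3 * 5.3 / 100 = 457.6020 cm^3

Answer: 457.6020 cm^3


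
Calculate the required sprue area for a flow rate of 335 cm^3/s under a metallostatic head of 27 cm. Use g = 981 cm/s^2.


Formula: v = sqrt(2*g*h), A = Q/v
Velocity: v = sqrt(2 * 981 * 27) = sqrt(52974) = 230.1608 cm/s
Sprue area: A = Q / v = 335 / 230.1608 = 1.4555 cm^2

Final answer: 1.4555 cm^2


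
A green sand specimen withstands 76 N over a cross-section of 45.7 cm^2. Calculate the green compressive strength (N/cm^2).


Formula: Compressive Strength = Force / Area
Strength = 76 N / 45.7 cm^2 = 1.6630 N/cm^2

Answer: 1.6630 N/cm^2


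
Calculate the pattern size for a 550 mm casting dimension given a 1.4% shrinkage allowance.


Formula: L_pattern = L_casting * (1 + shrinkage_rate/100)
Shrinkage factor = 1 + 1.4/100 = 1.014
L_pattern = 550 mm * 1.014 = 557.7000 mm

557.7000 mm


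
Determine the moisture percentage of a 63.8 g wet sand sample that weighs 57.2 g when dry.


Formula: MC = (W_wet - W_dry) / W_wet * 100
Water mass = 63.8 - 57.2 = 6.6 g
MC = 6.6 / 63.8 * 100 = 10.3448%

Answer: 10.3448%


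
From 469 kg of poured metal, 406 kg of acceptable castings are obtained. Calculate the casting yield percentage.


Formula: Casting Yield = (W_good / W_total) * 100
Yield = (406 kg / 469 kg) * 100 = 86.5672%


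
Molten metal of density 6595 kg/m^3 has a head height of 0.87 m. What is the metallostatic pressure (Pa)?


Formula: P = rho * g * h
rho * g = 6595 * 9.81 = 64696.95 N/m^3
P = 64696.95 * 0.87 = 56286.3465 Pa

Answer: 56286.3465 Pa


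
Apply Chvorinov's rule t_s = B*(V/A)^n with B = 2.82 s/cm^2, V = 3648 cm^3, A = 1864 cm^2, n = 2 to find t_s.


Formula: t_s = B * (V/A)^n  (Chvorinov's rule, n=2)
Modulus M = V/A = 3648/1864 = 1.957082 cm
M^2 = 1.957082^2 = 3.830170 cm^2
t_s = 2.82 * 3.830170 = 10.8011 s

Final answer: 10.8011 s


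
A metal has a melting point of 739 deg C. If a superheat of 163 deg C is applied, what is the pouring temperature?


Formula: T_pour = T_melt + Superheat
T_pour = 739 + 163 = 902 deg C

Final answer: 902 deg C


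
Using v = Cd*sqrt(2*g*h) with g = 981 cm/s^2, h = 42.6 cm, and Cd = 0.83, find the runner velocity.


Formula: v = Cd * sqrt(2 * g * h)  (Torricelli with discharge coefficient)
2*g*h = 2 * 981 * 42.6 = 83581.2 cm^2/s^2
sqrt(83581.2) = 289.10413 cm/s
v = 0.83 * 289.10413 = 239.9564 cm/s

Answer: 239.9564 cm/s


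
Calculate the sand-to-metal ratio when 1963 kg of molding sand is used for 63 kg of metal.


Formula: Sand-to-Metal Ratio = W_sand / W_metal
Ratio = 1963 kg / 63 kg = 31.1587

Answer: 31.1587


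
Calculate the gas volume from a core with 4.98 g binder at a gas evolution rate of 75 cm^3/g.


Formula: V_gas = W_binder * gas_evolution_rate
V = 4.98 g * 75 cm^3/g = 373.5000 cm^3


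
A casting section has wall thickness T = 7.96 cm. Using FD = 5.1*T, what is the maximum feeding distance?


Formula: FD = 5.1 * T  (riser feeding-distance rule)
FD = 5.1 * 7.96 cm = 40.5960 cm


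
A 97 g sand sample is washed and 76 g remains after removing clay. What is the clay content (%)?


Formula: Clay% = (W_total - W_washed) / W_total * 100
Clay mass = 97 - 76 = 21 g
Clay% = 21 / 97 * 100 = 21.6495%

Final answer: 21.6495%


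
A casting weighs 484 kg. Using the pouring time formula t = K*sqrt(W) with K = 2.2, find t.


Formula: t = K * sqrt(W)
sqrt(W) = sqrt(484) = 22.00000
t = 2.2 * 22.00000 = 48.4000 s


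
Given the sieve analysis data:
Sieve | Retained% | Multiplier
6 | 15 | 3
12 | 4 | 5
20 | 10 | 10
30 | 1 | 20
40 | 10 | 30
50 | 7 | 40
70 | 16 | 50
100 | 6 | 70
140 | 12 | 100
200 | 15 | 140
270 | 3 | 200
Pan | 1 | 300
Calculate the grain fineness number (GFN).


Formula: GFN = sum(pct * multiplier) / sum(pct)
sum(pct * multiplier) = 6185
sum(pct) = 100
GFN = 6185 / 100 = 61.85

Final answer: 61.85


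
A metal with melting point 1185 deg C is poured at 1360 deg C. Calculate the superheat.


Formula: Superheat = T_pour - T_melt
Superheat = 1360 - 1185 = 175 deg C

Final answer: 175 deg C


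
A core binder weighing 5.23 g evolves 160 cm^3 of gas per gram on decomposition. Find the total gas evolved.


Formula: V_gas = W_binder * gas_evolution_rate
V = 5.23 g * 160 cm^3/g = 836.8000 cm^3

836.8000 cm^3


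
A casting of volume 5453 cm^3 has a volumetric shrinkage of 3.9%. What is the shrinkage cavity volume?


Formula: V_shrink = V_casting * shrinkage_pct / 100
V_shrink = 5453 cm^3 * 3.9 / 100 = 212.6670 cm^3

Answer: 212.6670 cm^3


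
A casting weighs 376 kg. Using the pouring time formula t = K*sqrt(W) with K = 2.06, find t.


Formula: t = K * sqrt(W)
sqrt(W) = sqrt(376) = 19.39072
t = 2.06 * 19.39072 = 39.9449 s

Answer: 39.9449 s


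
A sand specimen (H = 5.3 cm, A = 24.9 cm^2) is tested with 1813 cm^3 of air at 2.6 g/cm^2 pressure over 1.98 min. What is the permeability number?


Formula: Permeability Number P = (V * H) / (p * A * t)
Numerator: V * H = 1813 * 5.3 = 9608.9
Denominator: p * A * t = 2.6 * 24.9 * 1.98 = 128.1852
P = 9608.9 / 128.1852 = 74.9611

Final answer: 74.9611


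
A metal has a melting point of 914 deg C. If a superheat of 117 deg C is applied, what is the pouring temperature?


Formula: T_pour = T_melt + Superheat
T_pour = 914 + 117 = 1031 deg C

1031 deg C


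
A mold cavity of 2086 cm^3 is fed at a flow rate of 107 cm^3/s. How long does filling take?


Formula: t_fill = V_mold / Q_flow
t = 2086 cm^3 / 107 cm^3/s = 19.4953 s

Final answer: 19.4953 s


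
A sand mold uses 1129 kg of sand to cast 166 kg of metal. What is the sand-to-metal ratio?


Formula: Sand-to-Metal Ratio = W_sand / W_metal
Ratio = 1129 kg / 166 kg = 6.8012

6.8012


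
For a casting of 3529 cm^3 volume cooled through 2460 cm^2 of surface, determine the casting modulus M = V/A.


Formula: Casting Modulus M = V / A
M = 3529 cm^3 / 2460 cm^2 = 1.4346 cm

1.4346 cm


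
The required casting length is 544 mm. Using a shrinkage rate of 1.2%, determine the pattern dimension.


Formula: L_pattern = L_casting * (1 + shrinkage_rate/100)
Shrinkage factor = 1 + 1.2/100 = 1.012
L_pattern = 544 mm * 1.012 = 550.5280 mm

Answer: 550.5280 mm


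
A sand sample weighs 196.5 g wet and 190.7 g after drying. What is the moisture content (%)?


Formula: MC = (W_wet - W_dry) / W_wet * 100
Water mass = 196.5 - 190.7 = 5.8 g
MC = 5.8 / 196.5 * 100 = 2.9517%

Final answer: 2.9517%


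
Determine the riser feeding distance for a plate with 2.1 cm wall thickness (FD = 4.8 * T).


Formula: FD = 4.8 * T  (riser feeding-distance rule)
FD = 4.8 * 2.1 cm = 10.0800 cm


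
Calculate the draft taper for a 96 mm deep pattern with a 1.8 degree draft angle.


Formula: taper = depth * tan(draft_angle)
tan(1.8 deg) = 0.0314263
taper = 96 mm * 0.0314263 = 3.0169 mm

Final answer: 3.0169 mm


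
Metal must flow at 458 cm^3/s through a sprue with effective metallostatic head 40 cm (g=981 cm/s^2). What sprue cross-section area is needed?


Formula: v = sqrt(2*g*h), A = Q/v
Velocity: v = sqrt(2 * 981 * 40) = sqrt(78480) = 280.1428 cm/s
Sprue area: A = Q / v = 458 / 280.1428 = 1.6349 cm^2

Final answer: 1.6349 cm^2


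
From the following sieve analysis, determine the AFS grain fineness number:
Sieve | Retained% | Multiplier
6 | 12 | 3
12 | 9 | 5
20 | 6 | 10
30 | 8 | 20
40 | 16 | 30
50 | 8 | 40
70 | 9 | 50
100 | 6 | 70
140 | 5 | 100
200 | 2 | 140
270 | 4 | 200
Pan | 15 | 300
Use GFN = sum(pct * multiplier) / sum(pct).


Formula: GFN = sum(pct * multiplier) / sum(pct)
sum(pct * multiplier) = 8051
sum(pct) = 100
GFN = 8051 / 100 = 80.51

Final answer: 80.51


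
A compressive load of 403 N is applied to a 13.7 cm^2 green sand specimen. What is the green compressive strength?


Formula: Compressive Strength = Force / Area
Strength = 403 N / 13.7 cm^2 = 29.4161 N/cm^2

29.4161 N/cm^2


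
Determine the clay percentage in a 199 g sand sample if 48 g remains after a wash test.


Formula: Clay% = (W_total - W_washed) / W_total * 100
Clay mass = 199 - 48 = 151 g
Clay% = 151 / 199 * 100 = 75.8794%

75.8794%


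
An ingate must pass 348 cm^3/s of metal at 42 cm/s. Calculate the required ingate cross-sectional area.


Formula: A_ingate = Q / v  (continuity equation)
A = 348 cm^3/s / 42 cm/s = 8.2857 cm^2

Answer: 8.2857 cm^2


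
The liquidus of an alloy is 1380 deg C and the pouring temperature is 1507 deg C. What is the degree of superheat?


Formula: Superheat = T_pour - T_melt
Superheat = 1507 - 1380 = 127 deg C

127 deg C


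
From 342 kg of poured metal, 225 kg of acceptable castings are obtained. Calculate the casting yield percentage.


Formula: Casting Yield = (W_good / W_total) * 100
Yield = (225 kg / 342 kg) * 100 = 65.7895%

Final answer: 65.7895%


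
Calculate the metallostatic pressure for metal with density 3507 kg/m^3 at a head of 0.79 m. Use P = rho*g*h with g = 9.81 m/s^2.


Formula: P = rho * g * h
rho * g = 3507 * 9.81 = 34403.67 N/m^3
P = 34403.67 * 0.79 = 27178.8993 Pa

Answer: 27178.8993 Pa


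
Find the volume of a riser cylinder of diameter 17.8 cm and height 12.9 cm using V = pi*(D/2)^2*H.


Formula: V = pi * (D/2)^2 * H  (cylinder volume)
Radius = D/2 = 17.8/2 = 8.9 cm
V = pi * 8.9^2 * 12.9 = 3210.1076 cm^3

Answer: 3210.1076 cm^3


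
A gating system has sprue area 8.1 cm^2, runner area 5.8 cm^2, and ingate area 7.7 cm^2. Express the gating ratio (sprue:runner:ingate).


Sprue:Runner:Ingate = 1 : 5.8/8.1 : 7.7/8.1 = 1:0.72:0.95


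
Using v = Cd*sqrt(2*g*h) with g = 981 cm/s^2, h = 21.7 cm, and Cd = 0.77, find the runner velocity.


Formula: v = Cd * sqrt(2 * g * h)  (Torricelli with discharge coefficient)
2*g*h = 2 * 981 * 21.7 = 42575.4 cm^2/s^2
sqrt(42575.4) = 206.33807 cm/s
v = 0.77 * 206.33807 = 158.8803 cm/s

Final answer: 158.8803 cm/s


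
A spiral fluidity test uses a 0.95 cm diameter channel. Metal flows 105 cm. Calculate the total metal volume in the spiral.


Formula: V = pi * (d/2)^2 * L  (cylinder volume)
Radius = 0.95/2 = 0.475 cm
V = pi * 0.475^2 * 105 = 74.4263 cm^3

Final answer: 74.4263 cm^3


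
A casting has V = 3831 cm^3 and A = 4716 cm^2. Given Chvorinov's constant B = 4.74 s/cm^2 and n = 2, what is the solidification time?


Formula: t_s = B * (V/A)^n  (Chvorinov's rule, n=2)
Modulus M = V/A = 3831/4716 = 0.812341 cm
M^2 = 0.812341^2 = 0.659898 cm^2
t_s = 4.74 * 0.659898 = 3.1279 s

3.1279 s


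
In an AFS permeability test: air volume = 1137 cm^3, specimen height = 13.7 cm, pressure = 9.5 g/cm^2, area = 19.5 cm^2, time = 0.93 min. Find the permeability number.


Formula: Permeability Number P = (V * H) / (p * A * t)
Numerator: V * H = 1137 * 13.7 = 15576.9
Denominator: p * A * t = 9.5 * 19.5 * 0.93 = 172.2825
P = 15576.9 / 172.2825 = 90.4149

Final answer: 90.4149


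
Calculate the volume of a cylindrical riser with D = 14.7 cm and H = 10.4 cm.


Formula: V = pi * (D/2)^2 * H  (cylinder volume)
Radius = D/2 = 14.7/2 = 7.35 cm
V = pi * 7.35^2 * 10.4 = 1765.0536 cm^3

1765.0536 cm^3


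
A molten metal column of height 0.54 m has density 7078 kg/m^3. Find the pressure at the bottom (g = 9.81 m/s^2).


Formula: P = rho * g * h
rho * g = 7078 * 9.81 = 69435.18 N/m^3
P = 69435.18 * 0.54 = 37494.9972 Pa

Answer: 37494.9972 Pa


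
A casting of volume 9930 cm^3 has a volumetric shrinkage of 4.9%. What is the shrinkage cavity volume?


Formula: V_shrink = V_casting * shrinkage_pct / 100
V_shrink = 9930 cm^3 * 4.9 / 100 = 486.5700 cm^3

486.5700 cm^3


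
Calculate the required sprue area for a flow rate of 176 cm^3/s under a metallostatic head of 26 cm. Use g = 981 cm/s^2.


Formula: v = sqrt(2*g*h), A = Q/v
Velocity: v = sqrt(2 * 981 * 26) = sqrt(51012) = 225.8584 cm/s
Sprue area: A = Q / v = 176 / 225.8584 = 0.7792 cm^2


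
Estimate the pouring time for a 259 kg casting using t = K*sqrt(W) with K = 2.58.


Formula: t = K * sqrt(W)
sqrt(W) = sqrt(259) = 16.09348
t = 2.58 * 16.09348 = 41.5212 s

41.5212 s


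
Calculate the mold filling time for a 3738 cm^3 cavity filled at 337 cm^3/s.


Formula: t_fill = V_mold / Q_flow
t = 3738 cm^3 / 337 cm^3/s = 11.0920 s


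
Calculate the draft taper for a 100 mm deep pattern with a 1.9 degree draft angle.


Formula: taper = depth * tan(draft_angle)
tan(1.9 deg) = 0.0331734
taper = 100 mm * 0.0331734 = 3.3173 mm

Final answer: 3.3173 mm


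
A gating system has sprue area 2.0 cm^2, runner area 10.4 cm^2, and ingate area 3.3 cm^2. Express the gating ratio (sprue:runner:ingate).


Sprue:Runner:Ingate = 1 : 10.4/2.0 : 3.3/2.0 = 1:5.20:1.65

Final answer: 1:5.20:1.65


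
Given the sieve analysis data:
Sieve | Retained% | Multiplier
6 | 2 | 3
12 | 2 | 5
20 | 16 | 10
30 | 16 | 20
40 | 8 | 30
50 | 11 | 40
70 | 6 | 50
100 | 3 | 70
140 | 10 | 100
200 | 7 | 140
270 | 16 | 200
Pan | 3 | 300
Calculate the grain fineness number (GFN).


Formula: GFN = sum(pct * multiplier) / sum(pct)
sum(pct * multiplier) = 7766
sum(pct) = 100
GFN = 7766 / 100 = 77.66

Answer: 77.66


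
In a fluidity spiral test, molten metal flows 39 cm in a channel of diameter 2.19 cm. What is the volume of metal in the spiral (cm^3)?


Formula: V = pi * (d/2)^2 * L  (cylinder volume)
Radius = 2.19/2 = 1.095 cm
V = pi * 1.095^2 * 39 = 146.9071 cm^3

Final answer: 146.9071 cm^3


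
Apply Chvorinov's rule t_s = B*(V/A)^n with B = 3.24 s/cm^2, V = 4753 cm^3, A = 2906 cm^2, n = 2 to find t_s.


Formula: t_s = B * (V/A)^n  (Chvorinov's rule, n=2)
Modulus M = V/A = 4753/2906 = 1.635582 cm
M^2 = 1.635582^2 = 2.675128 cm^2
t_s = 3.24 * 2.675128 = 8.6674 s

Final answer: 8.6674 s


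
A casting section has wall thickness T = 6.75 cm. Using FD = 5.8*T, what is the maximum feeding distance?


Formula: FD = 5.8 * T  (riser feeding-distance rule)
FD = 5.8 * 6.75 cm = 39.1500 cm

39.1500 cm


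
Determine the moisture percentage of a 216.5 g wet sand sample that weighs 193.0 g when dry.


Formula: MC = (W_wet - W_dry) / W_wet * 100
Water mass = 216.5 - 193.0 = 23.5 g
MC = 23.5 / 216.5 * 100 = 10.8545%

10.8545%


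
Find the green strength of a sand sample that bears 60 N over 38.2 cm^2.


Formula: Compressive Strength = Force / Area
Strength = 60 N / 38.2 cm^2 = 1.5707 N/cm^2

Final answer: 1.5707 N/cm^2


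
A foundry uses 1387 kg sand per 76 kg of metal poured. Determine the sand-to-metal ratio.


Formula: Sand-to-Metal Ratio = W_sand / W_metal
Ratio = 1387 kg / 76 kg = 18.2500

18.2500


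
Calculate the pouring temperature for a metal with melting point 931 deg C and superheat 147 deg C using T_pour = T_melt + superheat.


Formula: T_pour = T_melt + Superheat
T_pour = 931 + 147 = 1078 deg C

Answer: 1078 deg C


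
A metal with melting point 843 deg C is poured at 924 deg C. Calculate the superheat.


Formula: Superheat = T_pour - T_melt
Superheat = 924 - 843 = 81 deg C

81 deg C


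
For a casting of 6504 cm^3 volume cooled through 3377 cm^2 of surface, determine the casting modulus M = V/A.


Formula: Casting Modulus M = V / A
M = 6504 cm^3 / 3377 cm^2 = 1.9260 cm

1.9260 cm


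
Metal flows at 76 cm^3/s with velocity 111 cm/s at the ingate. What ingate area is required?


Formula: A_ingate = Q / v  (continuity equation)
A = 76 cm^3/s / 111 cm/s = 0.6847 cm^2

Answer: 0.6847 cm^2


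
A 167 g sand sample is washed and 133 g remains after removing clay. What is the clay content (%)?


Formula: Clay% = (W_total - W_washed) / W_total * 100
Clay mass = 167 - 133 = 34 g
Clay% = 34 / 167 * 100 = 20.3593%

20.3593%


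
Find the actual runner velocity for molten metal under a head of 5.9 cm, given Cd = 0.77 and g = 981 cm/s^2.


Formula: v = Cd * sqrt(2 * g * h)  (Torricelli with discharge coefficient)
2*g*h = 2 * 981 * 5.9 = 11575.8 cm^2/s^2
sqrt(11575.8) = 107.59089 cm/s
v = 0.77 * 107.59089 = 82.8450 cm/s

Answer: 82.8450 cm/s


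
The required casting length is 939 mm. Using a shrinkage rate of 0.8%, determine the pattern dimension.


Formula: L_pattern = L_casting * (1 + shrinkage_rate/100)
Shrinkage factor = 1 + 0.8/100 = 1.008
L_pattern = 939 mm * 1.008 = 946.5120 mm

Answer: 946.5120 mm


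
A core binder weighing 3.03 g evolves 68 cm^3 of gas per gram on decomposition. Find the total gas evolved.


Formula: V_gas = W_binder * gas_evolution_rate
V = 3.03 g * 68 cm^3/g = 206.0400 cm^3

206.0400 cm^3


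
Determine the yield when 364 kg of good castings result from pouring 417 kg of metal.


Formula: Casting Yield = (W_good / W_total) * 100
Yield = (364 kg / 417 kg) * 100 = 87.2902%

Answer: 87.2902%


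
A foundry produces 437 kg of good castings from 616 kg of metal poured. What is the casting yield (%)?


Formula: Casting Yield = (W_good / W_total) * 100
Yield = (437 kg / 616 kg) * 100 = 70.9416%

Answer: 70.9416%


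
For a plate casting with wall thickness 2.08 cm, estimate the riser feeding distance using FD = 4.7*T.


Formula: FD = 4.7 * T  (riser feeding-distance rule)
FD = 4.7 * 2.08 cm = 9.7760 cm

Final answer: 9.7760 cm


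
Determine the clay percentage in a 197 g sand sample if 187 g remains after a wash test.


Formula: Clay% = (W_total - W_washed) / W_total * 100
Clay mass = 197 - 187 = 10 g
Clay% = 10 / 197 * 100 = 5.0761%

Final answer: 5.0761%


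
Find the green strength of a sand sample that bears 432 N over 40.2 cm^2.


Formula: Compressive Strength = Force / Area
Strength = 432 N / 40.2 cm^2 = 10.7463 N/cm^2

Answer: 10.7463 N/cm^2


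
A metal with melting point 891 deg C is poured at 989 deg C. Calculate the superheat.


Formula: Superheat = T_pour - T_melt
Superheat = 989 - 891 = 98 deg C

98 deg C


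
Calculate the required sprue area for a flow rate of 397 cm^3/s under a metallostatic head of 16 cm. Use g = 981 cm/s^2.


Formula: v = sqrt(2*g*h), A = Q/v
Velocity: v = sqrt(2 * 981 * 16) = sqrt(31392) = 177.1779 cm/s
Sprue area: A = Q / v = 397 / 177.1779 = 2.2407 cm^2

Final answer: 2.2407 cm^2


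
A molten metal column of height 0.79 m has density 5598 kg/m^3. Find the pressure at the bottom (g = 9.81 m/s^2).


Formula: P = rho * g * h
rho * g = 5598 * 9.81 = 54916.38 N/m^3
P = 54916.38 * 0.79 = 43383.9402 Pa


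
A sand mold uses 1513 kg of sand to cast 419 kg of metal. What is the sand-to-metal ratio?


Formula: Sand-to-Metal Ratio = W_sand / W_metal
Ratio = 1513 kg / 419 kg = 3.6110


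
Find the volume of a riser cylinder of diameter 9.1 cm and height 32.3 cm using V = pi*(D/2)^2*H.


Formula: V = pi * (D/2)^2 * H  (cylinder volume)
Radius = D/2 = 9.1/2 = 4.55 cm
V = pi * 4.55^2 * 32.3 = 2100.7539 cm^3

Final answer: 2100.7539 cm^3


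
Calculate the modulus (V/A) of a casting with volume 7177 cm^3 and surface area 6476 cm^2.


Formula: Casting Modulus M = V / A
M = 7177 cm^3 / 6476 cm^2 = 1.1082 cm

1.1082 cm


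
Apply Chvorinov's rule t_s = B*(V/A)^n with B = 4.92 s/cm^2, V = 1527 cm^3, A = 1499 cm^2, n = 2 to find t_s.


Formula: t_s = B * (V/A)^n  (Chvorinov's rule, n=2)
Modulus M = V/A = 1527/1499 = 1.018679 cm
M^2 = 1.018679^2 = 1.037707 cm^2
t_s = 4.92 * 1.037707 = 5.1055 s


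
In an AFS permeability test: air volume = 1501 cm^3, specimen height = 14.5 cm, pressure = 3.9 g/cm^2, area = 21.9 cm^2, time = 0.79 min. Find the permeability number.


Formula: Permeability Number P = (V * H) / (p * A * t)
Numerator: V * H = 1501 * 14.5 = 21764.5
Denominator: p * A * t = 3.9 * 21.9 * 0.79 = 67.4739
P = 21764.5 / 67.4739 = 322.5618


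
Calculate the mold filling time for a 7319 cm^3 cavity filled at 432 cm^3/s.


Formula: t_fill = V_mold / Q_flow
t = 7319 cm^3 / 432 cm^3/s = 16.9421 s


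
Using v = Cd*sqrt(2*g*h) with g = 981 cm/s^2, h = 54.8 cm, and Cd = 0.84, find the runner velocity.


Formula: v = Cd * sqrt(2 * g * h)  (Torricelli with discharge coefficient)
2*g*h = 2 * 981 * 54.8 = 107517.6 cm^2/s^2
sqrt(107517.6) = 327.89876 cm/s
v = 0.84 * 327.89876 = 275.4350 cm/s


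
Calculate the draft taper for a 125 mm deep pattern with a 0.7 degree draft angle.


Formula: taper = depth * tan(draft_angle)
tan(0.7 deg) = 0.0122179
taper = 125 mm * 0.0122179 = 1.5272 mm

Answer: 1.5272 mm


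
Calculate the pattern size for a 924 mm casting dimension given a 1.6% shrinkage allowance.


Formula: L_pattern = L_casting * (1 + shrinkage_rate/100)
Shrinkage factor = 1 + 1.6/100 = 1.016
L_pattern = 924 mm * 1.016 = 938.7840 mm


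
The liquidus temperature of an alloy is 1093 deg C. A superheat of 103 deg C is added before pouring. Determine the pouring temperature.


Formula: T_pour = T_melt + Superheat
T_pour = 1093 + 103 = 1196 deg C

Final answer: 1196 deg C


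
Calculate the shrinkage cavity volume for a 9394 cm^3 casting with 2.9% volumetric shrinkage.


Formula: V_shrink = V_casting * shrinkage_pct / 100
V_shrink = 9394 cm^3 * 2.9 / 100 = 272.4260 cm^3

272.4260 cm^3


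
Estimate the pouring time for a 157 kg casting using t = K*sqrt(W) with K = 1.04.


Formula: t = K * sqrt(W)
sqrt(W) = sqrt(157) = 12.52996
t = 1.04 * 12.52996 = 13.0312 s

Answer: 13.0312 s


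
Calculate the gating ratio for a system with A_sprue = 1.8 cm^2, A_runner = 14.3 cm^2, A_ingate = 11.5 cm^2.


Sprue:Runner:Ingate = 1 : 14.3/1.8 : 11.5/1.8 = 1:7.94:6.39

Final answer: 1:7.94:6.39


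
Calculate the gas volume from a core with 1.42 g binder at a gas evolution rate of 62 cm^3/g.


Formula: V_gas = W_binder * gas_evolution_rate
V = 1.42 g * 62 cm^3/g = 88.0400 cm^3

88.0400 cm^3


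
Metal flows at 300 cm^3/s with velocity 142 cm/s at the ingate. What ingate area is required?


Formula: A_ingate = Q / v  (continuity equation)
A = 300 cm^3/s / 142 cm/s = 2.1127 cm^2

Final answer: 2.1127 cm^2


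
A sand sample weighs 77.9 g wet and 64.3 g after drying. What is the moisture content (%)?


Formula: MC = (W_wet - W_dry) / W_wet * 100
Water mass = 77.9 - 64.3 = 13.6 g
MC = 13.6 / 77.9 * 100 = 17.4583%

Answer: 17.4583%


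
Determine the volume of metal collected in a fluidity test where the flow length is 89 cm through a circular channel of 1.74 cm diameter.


Formula: V = pi * (d/2)^2 * L  (cylinder volume)
Radius = 1.74/2 = 0.87 cm
V = pi * 0.87^2 * 89 = 211.6306 cm^3


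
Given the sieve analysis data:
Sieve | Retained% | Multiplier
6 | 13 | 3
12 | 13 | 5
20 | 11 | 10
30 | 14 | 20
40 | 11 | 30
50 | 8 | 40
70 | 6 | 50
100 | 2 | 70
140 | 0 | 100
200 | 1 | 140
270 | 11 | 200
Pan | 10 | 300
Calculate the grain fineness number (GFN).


Formula: GFN = sum(pct * multiplier) / sum(pct)
sum(pct * multiplier) = 6924
sum(pct) = 100
GFN = 6924 / 100 = 69.24

69.24


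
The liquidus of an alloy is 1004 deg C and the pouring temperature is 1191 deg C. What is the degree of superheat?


Formula: Superheat = T_pour - T_melt
Superheat = 1191 - 1004 = 187 deg C

Final answer: 187 deg C
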